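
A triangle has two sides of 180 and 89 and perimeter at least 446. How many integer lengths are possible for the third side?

Triangle inequality: 91 < x < 269. Perimeter ≥ 446 gives x ≥ 446 − 180 − 89 = 177.
So 177 ≤ x < 269; integers 177 through 268: 92 values.

92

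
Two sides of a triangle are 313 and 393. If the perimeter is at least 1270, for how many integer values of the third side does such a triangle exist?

142

Triangle inequality: 80 < x < 706. Perimeter ≥ 1270 gives x ≥ 1270 − 313 − 393 = 564.
So 564 ≤ x < 706; integers 564 through 705: 142 values.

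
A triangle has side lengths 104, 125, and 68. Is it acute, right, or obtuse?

Compare the square of the longest side to the sum of squares of the other two: 68² + 104² = 15440 < 15625 = 125².

obtuse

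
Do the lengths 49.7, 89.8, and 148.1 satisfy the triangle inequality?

No

The longest side is 148.1, but the other two sum to only 139.5.
139.5 < 148.1, so the triangle inequality fails.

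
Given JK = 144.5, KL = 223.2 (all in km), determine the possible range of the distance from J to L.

78.7 ≤ JL ≤ 367.7 km

By the triangle inequality, |144.5 − 223.2| ≤ JL ≤ 144.5 + 223.2.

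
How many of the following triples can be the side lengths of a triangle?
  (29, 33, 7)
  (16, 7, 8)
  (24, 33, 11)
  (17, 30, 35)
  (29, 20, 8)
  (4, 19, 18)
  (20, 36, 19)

5

(7,29,33): 7+29 > 33 → valid
(7,8,16): 7+8 ≤ 16 → not valid
(11,24,33): 11+24 > 33 → valid
(17,30,35): 17+30 > 35 → valid
(8,20,29): 8+20 ≤ 29 → not valid
(4,18,19): 4+18 > 19 → valid
(19,20,36): 19+20 > 36 → valid
5 of the 7 triples form a triangle.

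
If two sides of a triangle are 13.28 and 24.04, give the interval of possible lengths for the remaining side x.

By the triangle inequality, x must be less than 13.28 + 24.04 = 37.32 and greater than |13.28 − 24.04| = 10.76.

10.76 < x < 37.32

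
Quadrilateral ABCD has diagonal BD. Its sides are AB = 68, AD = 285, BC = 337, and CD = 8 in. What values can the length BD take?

329 < BD < 345

From triangle ABD: |68 − 285| < BD < 68 + 285, i.e. 217 < BD < 353.
From triangle CBD: 329 < BD < 345.
Both must hold, so BD lies in the intersection.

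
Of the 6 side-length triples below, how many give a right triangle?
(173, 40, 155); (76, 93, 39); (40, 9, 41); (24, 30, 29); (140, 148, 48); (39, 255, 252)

(173,40,155): 40²+155² = 25625 < 29929 = 173² → obtuse
(76,93,39): 39²+76² = 7297 < 8649 = 93² → obtuse
(40,9,41): 9²+40² = 1681 = 41² → right
(24,30,29): 24²+29² = 1417 > 900 = 30² → acute
(140,148,48): 48²+140² = 21904 = 148² → right
(39,255,252): 39²+252² = 65025 = 255² → right
3 of the 6 are right.

3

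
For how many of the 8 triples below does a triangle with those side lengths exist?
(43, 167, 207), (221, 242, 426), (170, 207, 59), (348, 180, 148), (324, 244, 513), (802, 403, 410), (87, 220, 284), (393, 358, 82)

(43,167,207): 43+167 > 207 → valid
(221,242,426): 221+242 > 426 → valid
(59,170,207): 59+170 > 207 → valid
(148,180,348): 148+180 ≤ 348 → not valid
(244,324,513): 244+324 > 513 → valid
(403,410,802): 403+410 > 802 → valid
(87,220,284): 87+220 > 284 → valid
(82,358,393): 82+358 > 393 → valid
7 of the 8 triples form a triangle.

7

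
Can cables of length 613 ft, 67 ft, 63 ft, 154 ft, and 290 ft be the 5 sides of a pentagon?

For a pentagon, each side must be shorter than the sum of the others.
Here the longest side is 613, but the remaining 4 sides sum to only 574.

No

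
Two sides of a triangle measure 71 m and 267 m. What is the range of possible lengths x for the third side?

196 < x < 338

By the triangle inequality, x must be less than 71 + 267 = 338 and greater than |71 − 267| = 196.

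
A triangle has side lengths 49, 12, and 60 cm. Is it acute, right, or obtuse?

obtuse

Compare the square of the longest side to the sum of squares of the other two: 12² + 49² = 2545 < 3600 = 60².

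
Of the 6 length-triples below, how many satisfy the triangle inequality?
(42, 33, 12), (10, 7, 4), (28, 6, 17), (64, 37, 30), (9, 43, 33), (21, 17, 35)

(12,33,42): 12+33 > 42 → valid
(4,7,10): 4+7 > 10 → valid
(6,17,28): 6+17 ≤ 28 → not valid
(30,37,64): 30+37 > 64 → valid
(9,33,43): 9+33 ≤ 43 → not valid
(17,21,35): 17+21 > 35 → valid
4 of the 6 triples form a triangle.

4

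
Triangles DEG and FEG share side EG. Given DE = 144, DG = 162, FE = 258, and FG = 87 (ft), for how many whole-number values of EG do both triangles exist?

From triangle DEG: 18 < EG < 306.
From triangle FEG: 171 < EG < 345.
Intersection: 171 < EG < 306, so integers 172 through 305: 134 values.

134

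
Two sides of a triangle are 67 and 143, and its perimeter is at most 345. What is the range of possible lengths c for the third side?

76 < c ≤ 135

Triangle inequality alone gives 76 < c < 210.
The perimeter condition gives c ≤ 345 − 67 − 143 = 135.
Intersecting the two: 76 < c ≤ 135.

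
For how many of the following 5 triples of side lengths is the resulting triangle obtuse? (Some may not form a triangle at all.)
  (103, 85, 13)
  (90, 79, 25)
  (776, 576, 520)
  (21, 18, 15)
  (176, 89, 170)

1

(103,85,13): 13+85 ≤ 103, not a triangle
(90,79,25): 25²+79² = 6866 < 8100 = 90² → obtuse
(776,576,520): 520²+576² = 602176 = 776² → right
(21,18,15): 15²+18² = 549 > 441 = 21² → acute
(176,89,170): 89²+170² = 36821 > 30976 = 176² → acute
1 of the 5 is obtuse.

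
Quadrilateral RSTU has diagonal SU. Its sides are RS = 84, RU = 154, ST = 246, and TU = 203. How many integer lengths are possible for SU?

From triangle RSU: 70 < SU < 238.
From triangle TSU: 43 < SU < 449.
Intersection: 70 < SU < 238, so integers 71 through 237: 167 values.

167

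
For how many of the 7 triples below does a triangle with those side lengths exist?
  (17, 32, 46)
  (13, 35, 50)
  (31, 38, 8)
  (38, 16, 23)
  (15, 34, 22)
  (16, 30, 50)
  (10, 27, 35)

5

(17,32,46): 17+32 > 46 → valid
(13,35,50): 13+35 ≤ 50 → not valid
(8,31,38): 8+31 > 38 → valid
(16,23,38): 16+23 > 38 → valid
(15,22,34): 15+22 > 34 → valid
(16,30,50): 16+30 ≤ 50 → not valid
(10,27,35): 10+27 > 35 → valid
5 of the 7 triples form a triangle.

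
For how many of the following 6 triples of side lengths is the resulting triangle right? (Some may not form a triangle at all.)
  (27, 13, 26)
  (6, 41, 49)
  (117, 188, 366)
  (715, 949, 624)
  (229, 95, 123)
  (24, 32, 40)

(27,13,26): 13²+26² = 845 > 729 = 27² → acute
(6,41,49): 6+41 ≤ 49, not a triangle
(117,188,366): 117+188 ≤ 366, not a triangle
(715,949,624): 624²+715² = 900601 = 949² → right
(229,95,123): 95+123 ≤ 229, not a triangle
(24,32,40): 24²+32² = 1600 = 40² → right
2 of the 6 are right.

2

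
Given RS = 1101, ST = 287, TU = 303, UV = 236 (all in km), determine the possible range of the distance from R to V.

275 ≤ RV ≤ 1927 km

The maximum is all hops collinear in one direction: 1101 + 287 + 303 + 236 = 1927.
The longest hop is 1101; the others sum to 826. Folding the others back against it leaves at least 1101 − 826 = 275.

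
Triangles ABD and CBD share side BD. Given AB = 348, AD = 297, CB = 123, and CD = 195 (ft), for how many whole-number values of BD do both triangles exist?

From triangle ABD: 51 < BD < 645.
From triangle CBD: 72 < BD < 318.
Intersection: 72 < BD < 318, so integers 73 through 317: 245 values.

245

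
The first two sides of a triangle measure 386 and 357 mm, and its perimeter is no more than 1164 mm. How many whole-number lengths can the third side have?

Triangle inequality: 29 < x < 743. Perimeter ≤ 1164 gives x ≤ 1164 − 386 − 357 = 421.
So 29 < x ≤ 421; integers 30 through 421: 392 values.

392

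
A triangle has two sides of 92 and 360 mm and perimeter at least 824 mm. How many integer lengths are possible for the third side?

Triangle inequality: 268 < x < 452. Perimeter ≥ 824 gives x ≥ 824 − 92 − 360 = 372.
So 372 ≤ x < 452; integers 372 through 451: 80 values.

80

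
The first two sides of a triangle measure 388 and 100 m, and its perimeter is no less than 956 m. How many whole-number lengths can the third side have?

Triangle inequality: 288 < x < 488. Perimeter ≥ 956 gives x ≥ 956 − 388 − 100 = 468.
So 468 ≤ x < 488; integers 468 through 487: 20 values.

20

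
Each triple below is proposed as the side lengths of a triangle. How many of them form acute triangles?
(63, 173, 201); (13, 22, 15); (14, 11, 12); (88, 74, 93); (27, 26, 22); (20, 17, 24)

4

(63,173,201): 63²+173² = 33898 < 40401 = 201² → obtuse
(13,22,15): 13²+15² = 394 < 484 = 22² → obtuse
(14,11,12): 11²+12² = 265 > 196 = 14² → acute
(88,74,93): 74²+88² = 13220 > 8649 = 93² → acute
(27,26,22): 22²+26² = 1160 > 729 = 27² → acute
(20,17,24): 17²+20² = 689 > 576 = 24² → acute
4 of the 6 are acute.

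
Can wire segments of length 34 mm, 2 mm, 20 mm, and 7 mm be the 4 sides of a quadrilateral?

For a quadrilateral, each side must be shorter than the sum of the others.
Here the longest side is 34, but the remaining 3 sides sum to only 29.

No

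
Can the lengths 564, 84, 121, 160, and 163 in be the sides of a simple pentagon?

For a pentagon, each side must be shorter than the sum of the others.
Here the longest side is 564, but the remaining 4 sides sum to only 528.

No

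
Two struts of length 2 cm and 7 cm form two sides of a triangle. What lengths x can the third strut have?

By the triangle inequality, x must be less than 2 + 7 = 9 and greater than |2 − 7| = 5.

5 < x < 9 (cm)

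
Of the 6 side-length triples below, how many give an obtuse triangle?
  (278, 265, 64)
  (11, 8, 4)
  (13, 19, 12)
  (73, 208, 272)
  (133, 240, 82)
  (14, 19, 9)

(278,265,64): 64²+265² = 74321 < 77284 = 278² → obtuse
(11,8,4): 4²+8² = 80 < 121 = 11² → obtuse
(13,19,12): 12²+13² = 313 < 361 = 19² → obtuse
(73,208,272): 73²+208² = 48593 < 73984 = 272² → obtuse
(133,240,82): 82+133 ≤ 240, not a triangle
(14,19,9): 9²+14² = 277 < 361 = 19² → obtuse
5 of the 6 are obtuse.

5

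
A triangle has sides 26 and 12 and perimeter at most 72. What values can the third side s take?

14 < s ≤ 34

Triangle inequality alone gives 14 < s < 38.
The perimeter condition gives s ≤ 72 − 26 − 12 = 34.
Intersecting the two: 14 < s ≤ 34.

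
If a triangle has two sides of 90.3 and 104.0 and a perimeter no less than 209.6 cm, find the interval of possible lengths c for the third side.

Triangle inequality alone gives 13.7 < c < 194.3.
The perimeter condition gives c ≥ 209.6 − 90.3 − 104.0 = 15.3.
Intersecting the two: 15.3 ≤ c < 194.3.

15.3 ≤ c < 194.3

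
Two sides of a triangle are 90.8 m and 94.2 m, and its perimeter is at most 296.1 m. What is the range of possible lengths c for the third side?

Triangle inequality alone gives 3.4 < c < 185.0.
The perimeter condition gives c ≤ 296.1 − 90.8 − 94.2 = 111.1.
Intersecting the two: 3.4 < c ≤ 111.1.

3.4 < c ≤ 111.1 m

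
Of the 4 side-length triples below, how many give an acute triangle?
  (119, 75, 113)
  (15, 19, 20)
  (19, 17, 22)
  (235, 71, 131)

3

(119,75,113): 75²+113² = 18394 > 14161 = 119² → acute
(15,19,20): 15²+19² = 586 > 400 = 20² → acute
(19,17,22): 17²+19² = 650 > 484 = 22² → acute
(235,71,131): 71+131 ≤ 235, not a triangle
3 of the 4 are acute.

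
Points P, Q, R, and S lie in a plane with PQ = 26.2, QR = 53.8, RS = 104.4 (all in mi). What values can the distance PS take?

The maximum is all hops collinear in one direction: 26.2 + 53.8 + 104.4 = 184.4.
The longest hop is 104.4; the others sum to 80.0. Folding the others back against it leaves at least 104.4 − 80.0 = 24.4.

24.4 ≤ PS ≤ 184.4 mi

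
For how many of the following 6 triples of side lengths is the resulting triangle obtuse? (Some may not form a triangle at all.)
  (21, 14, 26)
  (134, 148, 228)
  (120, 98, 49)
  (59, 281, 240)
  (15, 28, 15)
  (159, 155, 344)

(21,14,26): 14²+21² = 637 < 676 = 26² → obtuse
(134,148,228): 134²+148² = 39860 < 51984 = 228² → obtuse
(120,98,49): 49²+98² = 12005 < 14400 = 120² → obtuse
(59,281,240): 59²+240² = 61081 < 78961 = 281² → obtuse
(15,28,15): 15²+15² = 450 < 784 = 28² → obtuse
(159,155,344): 155+159 ≤ 344, not a triangle
5 of the 6 are obtuse.

5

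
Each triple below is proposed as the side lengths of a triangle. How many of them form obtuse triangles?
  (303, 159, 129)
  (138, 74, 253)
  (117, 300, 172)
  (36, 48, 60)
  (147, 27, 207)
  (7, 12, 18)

(303,159,129): 129+159 ≤ 303, not a triangle
(138,74,253): 74+138 ≤ 253, not a triangle
(117,300,172): 117+172 ≤ 300, not a triangle
(36,48,60): 36²+48² = 3600 = 60² → right
(147,27,207): 27+147 ≤ 207, not a triangle
(7,12,18): 7²+12² = 193 < 324 = 18² → obtuse
1 of the 6 is obtuse.

1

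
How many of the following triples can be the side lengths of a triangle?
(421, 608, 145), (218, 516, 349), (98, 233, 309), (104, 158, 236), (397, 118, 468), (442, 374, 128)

(145,421,608): 145+421 ≤ 608 → not valid
(218,349,516): 218+349 > 516 → valid
(98,233,309): 98+233 > 309 → valid
(104,158,236): 104+158 > 236 → valid
(118,397,468): 118+397 > 468 → valid
(128,374,442): 128+374 > 442 → valid
5 of the 6 triples form a triangle.

5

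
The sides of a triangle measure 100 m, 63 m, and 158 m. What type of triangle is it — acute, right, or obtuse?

obtuse

Compare the square of the longest side to the sum of squares of the other two: 63² + 100² = 13969 < 24964 = 158².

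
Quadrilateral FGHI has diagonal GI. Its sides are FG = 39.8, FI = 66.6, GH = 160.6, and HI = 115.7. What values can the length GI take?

44.9 < GI < 106.4

From triangle FGI: |39.8 − 66.6| < GI < 39.8 + 66.6, i.e. 26.8 < GI < 106.4.
From triangle HGI: 44.9 < GI < 276.3.
Both must hold, so GI lies in the intersection.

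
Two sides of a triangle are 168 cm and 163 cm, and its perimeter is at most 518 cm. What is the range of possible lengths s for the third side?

5 < s ≤ 187

Triangle inequality alone gives 5 < s < 331.
The perimeter condition gives s ≤ 518 − 168 − 163 = 187.
Intersecting the two: 5 < s ≤ 187.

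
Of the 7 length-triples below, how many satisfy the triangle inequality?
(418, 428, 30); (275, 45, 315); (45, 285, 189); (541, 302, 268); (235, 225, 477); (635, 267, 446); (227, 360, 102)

(30,418,428): 30+418 > 428 → valid
(45,275,315): 45+275 > 315 → valid
(45,189,285): 45+189 ≤ 285 → not valid
(268,302,541): 268+302 > 541 → valid
(225,235,477): 225+235 ≤ 477 → not valid
(267,446,635): 267+446 > 635 → valid
(102,227,360): 102+227 ≤ 360 → not valid
4 of the 7 triples form a triangle.

4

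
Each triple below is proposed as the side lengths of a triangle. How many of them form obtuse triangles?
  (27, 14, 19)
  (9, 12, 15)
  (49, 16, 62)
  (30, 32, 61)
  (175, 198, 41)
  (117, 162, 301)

4

(27,14,19): 14²+19² = 557 < 729 = 27² → obtuse
(9,12,15): 9²+12² = 225 = 15² → right
(49,16,62): 16²+49² = 2657 < 3844 = 62² → obtuse
(30,32,61): 30²+32² = 1924 < 3721 = 61² → obtuse
(175,198,41): 41²+175² = 32306 < 39204 = 198² → obtuse
(117,162,301): 117+162 ≤ 301, not a triangle
4 of the 6 are obtuse.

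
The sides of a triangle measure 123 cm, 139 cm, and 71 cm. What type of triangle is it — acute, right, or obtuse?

Compare the square of the longest side to the sum of squares of the other two: 71² + 123² = 20170 > 19321 = 139².

acute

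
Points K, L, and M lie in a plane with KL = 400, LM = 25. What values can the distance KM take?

375 ≤ KM ≤ 425

By the triangle inequality, |400 − 25| ≤ KM ≤ 400 + 25.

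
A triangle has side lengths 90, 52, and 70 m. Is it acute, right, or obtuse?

Compare the square of the longest side to the sum of squares of the other two: 52² + 70² = 7604 < 8100 = 90².

obtuse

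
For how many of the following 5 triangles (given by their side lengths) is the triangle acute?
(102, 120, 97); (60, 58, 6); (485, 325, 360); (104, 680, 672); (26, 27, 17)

2

(102,120,97): 97²+102² = 19813 > 14400 = 120² → acute
(60,58,6): 6²+58² = 3400 < 3600 = 60² → obtuse
(485,325,360): 325²+360² = 235225 = 485² → right
(104,680,672): 104²+672² = 462400 = 680² → right
(26,27,17): 17²+26² = 965 > 729 = 27² → acute
2 of the 5 are acute.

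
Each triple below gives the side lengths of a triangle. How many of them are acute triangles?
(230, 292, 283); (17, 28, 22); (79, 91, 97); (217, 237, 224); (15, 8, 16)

4

(230,292,283): 230²+283² = 132989 > 85264 = 292² → acute
(17,28,22): 17²+22² = 773 < 784 = 28² → obtuse
(79,91,97): 79²+91² = 14522 > 9409 = 97² → acute
(217,237,224): 217²+224² = 97265 > 56169 = 237² → acute
(15,8,16): 8²+15² = 289 > 256 = 16² → acute
4 of the 5 are acute.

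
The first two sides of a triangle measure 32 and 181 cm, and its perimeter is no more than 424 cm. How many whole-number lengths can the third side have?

62

Triangle inequality: 149 < x < 213. Perimeter ≤ 424 gives x ≤ 424 − 32 − 181 = 211.
So 149 < x ≤ 211; integers 150 through 211: 62 values.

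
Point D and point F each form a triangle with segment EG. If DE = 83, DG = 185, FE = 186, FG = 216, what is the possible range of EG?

102 < EG < 268

From triangle DEG: |83 − 185| < EG < 83 + 185, i.e. 102 < EG < 268.
From triangle FEG: 30 < EG < 402.
Both must hold, so EG lies in the intersection.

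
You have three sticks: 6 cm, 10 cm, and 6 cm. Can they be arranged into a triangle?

Yes

The longest side is 10, and the other two sum to 12.
Since 12 > 10, the triangle inequality holds.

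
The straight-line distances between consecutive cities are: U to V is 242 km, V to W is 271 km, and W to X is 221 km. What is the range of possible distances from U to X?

0 ≤ UX ≤ 734 km

The maximum is all hops collinear in one direction: 242 + 271 + 221 = 734.
The longest hop is 271; the others sum to 463. Since 271 ≤ 463, the path can fold back on itself completely, so the minimum distance is 0.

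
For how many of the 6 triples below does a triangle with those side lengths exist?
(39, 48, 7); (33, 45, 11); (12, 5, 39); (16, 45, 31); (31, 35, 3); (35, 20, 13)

(7,39,48): 7+39 ≤ 48 → not valid
(11,33,45): 11+33 ≤ 45 → not valid
(5,12,39): 5+12 ≤ 39 → not valid
(16,31,45): 16+31 > 45 → valid
(3,31,35): 3+31 ≤ 35 → not valid
(13,20,35): 13+20 ≤ 35 → not valid
1 of the 6 triples forms a triangle.

1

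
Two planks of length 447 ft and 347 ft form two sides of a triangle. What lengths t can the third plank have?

100 < t < 794

By the triangle inequality, t must be less than 447 + 347 = 794 and greater than |447 − 347| = 100.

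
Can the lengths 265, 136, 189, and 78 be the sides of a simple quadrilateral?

A quadrilateral exists iff every side is shorter than the sum of the others — equivalently, the longest side is less than the sum of the rest.
Longest side 265 < 403 (sum of the remaining 3), so yes.

Yes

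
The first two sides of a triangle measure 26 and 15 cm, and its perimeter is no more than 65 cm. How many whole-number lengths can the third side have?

Triangle inequality: 11 < x < 41. Perimeter ≤ 65 gives x ≤ 65 − 26 − 15 = 24.
So 11 < x ≤ 24; integers 12 through 24: 13 values.

13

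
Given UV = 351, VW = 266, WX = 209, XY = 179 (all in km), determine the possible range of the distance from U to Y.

0 ≤ UY ≤ 1005 km

The maximum is all hops collinear in one direction: 351 + 266 + 209 + 179 = 1005.
The longest hop is 351; the others sum to 654. Since 351 ≤ 654, the path can fold back on itself completely, so the minimum distance is 0.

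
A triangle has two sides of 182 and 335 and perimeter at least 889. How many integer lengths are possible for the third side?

145

Triangle inequality: 153 < x < 517. Perimeter ≥ 889 gives x ≥ 889 − 182 − 335 = 372.
So 372 ≤ x < 517; integers 372 through 516: 145 values.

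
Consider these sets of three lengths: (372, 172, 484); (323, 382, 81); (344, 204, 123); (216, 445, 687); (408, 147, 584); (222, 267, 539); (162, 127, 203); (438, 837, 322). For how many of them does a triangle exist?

3

(172,372,484): 172+372 > 484 → valid
(81,323,382): 81+323 > 382 → valid
(123,204,344): 123+204 ≤ 344 → not valid
(216,445,687): 216+445 ≤ 687 → not valid
(147,408,584): 147+408 ≤ 584 → not valid
(222,267,539): 222+267 ≤ 539 → not valid
(127,162,203): 127+162 > 203 → valid
(322,438,837): 322+438 ≤ 837 → not valid
3 of the 8 triples form a triangle.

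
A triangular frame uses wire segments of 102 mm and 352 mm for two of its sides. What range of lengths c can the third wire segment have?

By the triangle inequality, c must be less than 102 + 352 = 454 and greater than |102 − 352| = 250.

250 < c < 454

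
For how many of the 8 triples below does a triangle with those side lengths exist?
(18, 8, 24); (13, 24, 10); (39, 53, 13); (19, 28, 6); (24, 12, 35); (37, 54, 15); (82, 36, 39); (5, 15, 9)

(8,18,24): 8+18 > 24 → valid
(10,13,24): 10+13 ≤ 24 → not valid
(13,39,53): 13+39 ≤ 53 → not valid
(6,19,28): 6+19 ≤ 28 → not valid
(12,24,35): 12+24 > 35 → valid
(15,37,54): 15+37 ≤ 54 → not valid
(36,39,82): 36+39 ≤ 82 → not valid
(5,9,15): 5+9 ≤ 15 → not valid
2 of the 8 triples form a triangle.

2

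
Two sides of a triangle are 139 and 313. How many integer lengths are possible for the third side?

277

The third side lies in the open interval (174, 452).
Integers from 175 to 451 inclusive: 451 − 175 + 1 = 277.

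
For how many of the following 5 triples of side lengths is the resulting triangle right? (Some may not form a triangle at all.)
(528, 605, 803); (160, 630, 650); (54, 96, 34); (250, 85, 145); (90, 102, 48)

(528,605,803): 528²+605² = 644809 = 803² → right
(160,630,650): 160²+630² = 422500 = 650² → right
(54,96,34): 34+54 ≤ 96, not a triangle
(250,85,145): 85+145 ≤ 250, not a triangle
(90,102,48): 48²+90² = 10404 = 102² → right
3 of the 5 are right.

3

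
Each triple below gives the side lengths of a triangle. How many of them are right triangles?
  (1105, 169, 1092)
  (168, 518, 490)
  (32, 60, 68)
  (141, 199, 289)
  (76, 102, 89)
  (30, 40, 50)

4

(1105,169,1092): 169²+1092² = 1221025 = 1105² → right
(168,518,490): 168²+490² = 268324 = 518² → right
(32,60,68): 32²+60² = 4624 = 68² → right
(141,199,289): 141²+199² = 59482 < 83521 = 289² → obtuse
(76,102,89): 76²+89² = 13697 > 10404 = 102² → acute
(30,40,50): 30²+40² = 2500 = 50² → right
4 of the 6 are right.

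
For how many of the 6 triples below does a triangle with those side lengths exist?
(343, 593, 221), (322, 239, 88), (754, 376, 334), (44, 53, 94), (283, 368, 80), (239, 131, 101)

(221,343,593): 221+343 ≤ 593 → not valid
(88,239,322): 88+239 > 322 → valid
(334,376,754): 334+376 ≤ 754 → not valid
(44,53,94): 44+53 > 94 → valid
(80,283,368): 80+283 ≤ 368 → not valid
(101,131,239): 101+131 ≤ 239 → not valid
2 of the 6 triples form a triangle.

2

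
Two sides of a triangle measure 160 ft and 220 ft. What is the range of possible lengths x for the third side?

By the triangle inequality, x must be less than 160 + 220 = 380 and greater than |160 − 220| = 60.

60 < x < 380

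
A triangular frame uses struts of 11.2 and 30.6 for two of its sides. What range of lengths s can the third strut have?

19.4 < s < 41.8

By the triangle inequality, s must be less than 11.2 + 30.6 = 41.8 and greater than |11.2 − 30.6| = 19.4.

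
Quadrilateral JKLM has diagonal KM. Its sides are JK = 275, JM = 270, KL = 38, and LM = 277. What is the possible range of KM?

From triangle JKM: |275 − 270| < KM < 275 + 270, i.e. 5 < KM < 545.
From triangle LKM: 239 < KM < 315.
Both must hold, so KM lies in the intersection.

239 < KM < 315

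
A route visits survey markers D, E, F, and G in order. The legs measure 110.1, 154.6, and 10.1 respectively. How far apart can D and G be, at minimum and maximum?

The maximum is all hops collinear in one direction: 110.1 + 154.6 + 10.1 = 274.8.
The longest hop is 154.6; the others sum to 120.2. Folding the others back against it leaves at least 154.6 − 120.2 = 34.4.

34.4 ≤ DG ≤ 274.8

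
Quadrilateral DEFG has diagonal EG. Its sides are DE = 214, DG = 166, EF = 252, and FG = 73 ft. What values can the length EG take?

From triangle DEG: |214 − 166| < EG < 214 + 166, i.e. 48 < EG < 380.
From triangle FEG: 179 < EG < 325.
Both must hold, so EG lies in the intersection.

179 < EG < 325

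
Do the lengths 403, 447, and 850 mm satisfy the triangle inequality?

No

The two shorter sides sum to 850, exactly equal to the longest side 850.
That gives only a degenerate (flat) triangle — the inequality must be strict.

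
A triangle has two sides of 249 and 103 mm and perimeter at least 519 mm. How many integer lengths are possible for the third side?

185

Triangle inequality: 146 < x < 352. Perimeter ≥ 519 gives x ≥ 519 − 249 − 103 = 167.
So 167 ≤ x < 352; integers 167 through 351: 185 values.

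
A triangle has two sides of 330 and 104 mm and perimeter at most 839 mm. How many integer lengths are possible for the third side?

179

Triangle inequality: 226 < x < 434. Perimeter ≤ 839 gives x ≤ 839 − 330 − 104 = 405.
So 226 < x ≤ 405; integers 227 through 405: 179 values.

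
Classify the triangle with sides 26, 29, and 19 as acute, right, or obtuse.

Compare the square of the longest side to the sum of squares of the other two: 19² + 26² = 1037 > 841 = 29².

acute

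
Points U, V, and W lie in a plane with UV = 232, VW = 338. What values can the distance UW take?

106 ≤ UW ≤ 570

By the triangle inequality, |232 − 338| ≤ UW ≤ 232 + 338.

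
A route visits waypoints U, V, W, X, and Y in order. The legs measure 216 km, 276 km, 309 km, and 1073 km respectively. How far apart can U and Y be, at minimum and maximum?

The maximum is all hops collinear in one direction: 216 + 276 + 309 + 1073 = 1874.
The longest hop is 1073; the others sum to 801. Folding the others back against it leaves at least 1073 − 801 = 272.

272 ≤ UY ≤ 1874 km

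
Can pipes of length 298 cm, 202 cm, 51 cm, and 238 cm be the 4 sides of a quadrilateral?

A quadrilateral exists iff every side is shorter than the sum of the others — equivalently, the longest side is less than the sum of the rest.
Longest side 298 < 491 (sum of the remaining 3), so yes.

Yes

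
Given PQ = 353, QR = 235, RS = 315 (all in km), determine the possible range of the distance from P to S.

0 ≤ PS ≤ 903 km

The maximum is all hops collinear in one direction: 353 + 235 + 315 = 903.
The longest hop is 353; the others sum to 550. Since 353 ≤ 550, the path can fold back on itself completely, so the minimum distance is 0.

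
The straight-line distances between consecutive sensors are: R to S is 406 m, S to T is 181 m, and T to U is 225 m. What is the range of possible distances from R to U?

0 ≤ RU ≤ 812 m

The maximum is all hops collinear in one direction: 406 + 181 + 225 = 812.
The longest hop is 406; the others sum to 406. Since 406 ≤ 406, the path can fold back on itself completely, so the minimum distance is 0.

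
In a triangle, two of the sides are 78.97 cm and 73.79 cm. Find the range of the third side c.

By the triangle inequality, c must be less than 78.97 + 73.79 = 152.76 and greater than |78.97 − 73.79| = 5.18.

5.18 < c < 152.76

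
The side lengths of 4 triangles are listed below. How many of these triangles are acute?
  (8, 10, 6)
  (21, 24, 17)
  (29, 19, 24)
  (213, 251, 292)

(8,10,6): 6²+8² = 100 = 10² → right
(21,24,17): 17²+21² = 730 > 576 = 24² → acute
(29,19,24): 19²+24² = 937 > 841 = 29² → acute
(213,251,292): 213²+251² = 108370 > 85264 = 292² → acute
3 of the 4 are acute.

3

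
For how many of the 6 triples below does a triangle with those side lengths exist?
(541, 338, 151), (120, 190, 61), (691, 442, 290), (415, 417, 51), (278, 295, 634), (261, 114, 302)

(151,338,541): 151+338 ≤ 541 → not valid
(61,120,190): 61+120 ≤ 190 → not valid
(290,442,691): 290+442 > 691 → valid
(51,415,417): 51+415 > 417 → valid
(278,295,634): 278+295 ≤ 634 → not valid
(114,261,302): 114+261 > 302 → valid
3 of the 6 triples form a triangle.

3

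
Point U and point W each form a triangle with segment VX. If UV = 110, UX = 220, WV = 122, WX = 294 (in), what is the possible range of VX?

From triangle UVX: |110 − 220| < VX < 110 + 220, i.e. 110 < VX < 330.
From triangle WVX: 172 < VX < 416.
Both must hold, so VX lies in the intersection.

172 < VX < 330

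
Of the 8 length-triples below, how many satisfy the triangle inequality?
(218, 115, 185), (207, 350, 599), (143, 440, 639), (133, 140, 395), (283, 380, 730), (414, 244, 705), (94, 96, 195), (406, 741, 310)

1

(115,185,218): 115+185 > 218 → valid
(207,350,599): 207+350 ≤ 599 → not valid
(143,440,639): 143+440 ≤ 639 → not valid
(133,140,395): 133+140 ≤ 395 → not valid
(283,380,730): 283+380 ≤ 730 → not valid
(244,414,705): 244+414 ≤ 705 → not valid
(94,96,195): 94+96 ≤ 195 → not valid
(310,406,741): 310+406 ≤ 741 → not valid
1 of the 8 triples forms a triangle.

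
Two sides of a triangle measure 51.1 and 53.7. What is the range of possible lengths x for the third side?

By the triangle inequality, x must be less than 51.1 + 53.7 = 104.8 and greater than |51.1 − 53.7| = 2.6.

2.6 < x < 104.8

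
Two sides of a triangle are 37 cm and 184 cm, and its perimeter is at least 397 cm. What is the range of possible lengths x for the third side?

176 ≤ x < 221

Triangle inequality alone gives 147 < x < 221.
The perimeter condition gives x ≥ 397 − 37 − 184 = 176.
Intersecting the two: 176 ≤ x < 221.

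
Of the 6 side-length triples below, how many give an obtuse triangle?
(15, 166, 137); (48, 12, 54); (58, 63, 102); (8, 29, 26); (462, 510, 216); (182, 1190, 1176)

(15,166,137): 15+137 ≤ 166, not a triangle
(48,12,54): 12²+48² = 2448 < 2916 = 54² → obtuse
(58,63,102): 58²+63² = 7333 < 10404 = 102² → obtuse
(8,29,26): 8²+26² = 740 < 841 = 29² → obtuse
(462,510,216): 216²+462² = 260100 = 510² → right
(182,1190,1176): 182²+1176² = 1416100 = 1190² → right
3 of the 6 are obtuse.

3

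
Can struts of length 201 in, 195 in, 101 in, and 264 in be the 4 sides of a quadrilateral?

Yes

A quadrilateral exists iff every side is shorter than the sum of the others — equivalently, the longest side is less than the sum of the rest.
Longest side 264 < 497 (sum of the remaining 3), so yes.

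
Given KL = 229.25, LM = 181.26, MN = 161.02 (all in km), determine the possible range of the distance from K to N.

0 ≤ KN ≤ 571.53 km

The maximum is all hops collinear in one direction: 229.25 + 181.26 + 161.02 = 571.53.
The longest hop is 229.25; the others sum to 342.28. Since 229.25 ≤ 342.28, the path can fold back on itself completely, so the minimum distance is 0.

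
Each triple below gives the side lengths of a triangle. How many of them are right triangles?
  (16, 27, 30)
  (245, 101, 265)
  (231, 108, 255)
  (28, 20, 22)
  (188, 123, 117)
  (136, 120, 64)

2

(16,27,30): 16²+27² = 985 > 900 = 30² → acute
(245,101,265): 101²+245² = 70226 > 70225 = 265² → acute
(231,108,255): 108²+231² = 65025 = 255² → right
(28,20,22): 20²+22² = 884 > 784 = 28² → acute
(188,123,117): 117²+123² = 28818 < 35344 = 188² → obtuse
(136,120,64): 64²+120² = 18496 = 136² → right
2 of the 6 are right.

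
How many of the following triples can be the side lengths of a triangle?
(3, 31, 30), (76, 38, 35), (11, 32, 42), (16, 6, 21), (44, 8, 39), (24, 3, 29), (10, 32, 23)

5

(3,30,31): 3+30 > 31 → valid
(35,38,76): 35+38 ≤ 76 → not valid
(11,32,42): 11+32 > 42 → valid
(6,16,21): 6+16 > 21 → valid
(8,39,44): 8+39 > 44 → valid
(3,24,29): 3+24 ≤ 29 → not valid
(10,23,32): 10+23 > 32 → valid
5 of the 7 triples form a triangle.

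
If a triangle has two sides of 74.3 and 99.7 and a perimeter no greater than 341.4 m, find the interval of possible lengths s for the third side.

25.4 < s ≤ 167.4

Triangle inequality alone gives 25.4 < s < 174.0.
The perimeter condition gives s ≤ 341.4 − 74.3 − 99.7 = 167.4.
Intersecting the two: 25.4 < s ≤ 167.4.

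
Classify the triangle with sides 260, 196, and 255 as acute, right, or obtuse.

acute

Compare the square of the longest side to the sum of squares of the other two: 196² + 255² = 103441 > 67600 = 260².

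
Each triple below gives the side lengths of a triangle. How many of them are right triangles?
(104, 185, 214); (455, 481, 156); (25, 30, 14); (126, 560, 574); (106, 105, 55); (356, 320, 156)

3

(104,185,214): 104²+185² = 45041 < 45796 = 214² → obtuse
(455,481,156): 156²+455² = 231361 = 481² → right
(25,30,14): 14²+25² = 821 < 900 = 30² → obtuse
(126,560,574): 126²+560² = 329476 = 574² → right
(106,105,55): 55²+105² = 14050 > 11236 = 106² → acute
(356,320,156): 156²+320² = 126736 = 356² → right
3 of the 6 are right.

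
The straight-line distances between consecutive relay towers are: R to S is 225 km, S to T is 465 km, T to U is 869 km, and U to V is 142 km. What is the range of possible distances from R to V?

The maximum is all hops collinear in one direction: 225 + 465 + 869 + 142 = 1701.
The longest hop is 869; the others sum to 832. Folding the others back against it leaves at least 869 − 832 = 37.

37 ≤ RV ≤ 1701 km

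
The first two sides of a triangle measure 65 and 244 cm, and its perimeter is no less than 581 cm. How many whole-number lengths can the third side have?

Triangle inequality: 179 < x < 309. Perimeter ≥ 581 gives x ≥ 581 − 65 − 244 = 272.
So 272 ≤ x < 309; integers 272 through 308: 37 values.

37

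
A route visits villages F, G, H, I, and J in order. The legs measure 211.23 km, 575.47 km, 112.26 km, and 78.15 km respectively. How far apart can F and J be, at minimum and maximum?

The maximum is all hops collinear in one direction: 211.23 + 575.47 + 112.26 + 78.15 = 977.11.
The longest hop is 575.47; the others sum to 401.64. Folding the others back against it leaves at least 575.47 − 401.64 = 173.83.

173.83 ≤ FJ ≤ 977.11 km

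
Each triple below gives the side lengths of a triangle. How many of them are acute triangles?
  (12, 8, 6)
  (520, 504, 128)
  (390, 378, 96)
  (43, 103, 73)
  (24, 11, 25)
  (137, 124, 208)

1

(12,8,6): 6²+8² = 100 < 144 = 12² → obtuse
(520,504,128): 128²+504² = 270400 = 520² → right
(390,378,96): 96²+378² = 152100 = 390² → right
(43,103,73): 43²+73² = 7178 < 10609 = 103² → obtuse
(24,11,25): 11²+24² = 697 > 625 = 25² → acute
(137,124,208): 124²+137² = 34145 < 43264 = 208² → obtuse
1 of the 6 is acute.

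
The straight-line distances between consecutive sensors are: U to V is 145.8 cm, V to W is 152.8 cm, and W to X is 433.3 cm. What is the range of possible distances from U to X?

134.7 ≤ UX ≤ 731.9 cm

The maximum is all hops collinear in one direction: 145.8 + 152.8 + 433.3 = 731.9.
The longest hop is 433.3; the others sum to 298.6. Folding the others back against it leaves at least 433.3 − 298.6 = 134.7.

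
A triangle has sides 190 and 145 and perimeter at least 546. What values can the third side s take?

211 ≤ s < 335

Triangle inequality alone gives 45 < s < 335.
The perimeter condition gives s ≥ 546 − 190 − 145 = 211.
Intersecting the two: 211 ≤ s < 335.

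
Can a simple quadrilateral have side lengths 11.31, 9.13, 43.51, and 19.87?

No

For a quadrilateral, each side must be shorter than the sum of the others.
Here the longest side is 43.51, but the remaining 3 sides sum to only 40.31.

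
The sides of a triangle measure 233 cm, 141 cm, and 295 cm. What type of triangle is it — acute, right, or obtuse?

Compare the square of the longest side to the sum of squares of the other two: 141² + 233² = 74170 < 87025 = 295².

obtuse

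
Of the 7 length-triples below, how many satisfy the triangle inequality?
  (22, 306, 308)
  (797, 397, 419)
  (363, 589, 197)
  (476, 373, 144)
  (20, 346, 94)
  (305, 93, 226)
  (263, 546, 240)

(22,306,308): 22+306 > 308 → valid
(397,419,797): 397+419 > 797 → valid
(197,363,589): 197+363 ≤ 589 → not valid
(144,373,476): 144+373 > 476 → valid
(20,94,346): 20+94 ≤ 346 → not valid
(93,226,305): 93+226 > 305 → valid
(240,263,546): 240+263 ≤ 546 → not valid
4 of the 7 triples form a triangle.

4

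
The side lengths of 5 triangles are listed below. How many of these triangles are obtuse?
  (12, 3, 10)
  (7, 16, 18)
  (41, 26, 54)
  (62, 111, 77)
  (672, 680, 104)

4

(12,3,10): 3²+10² = 109 < 144 = 12² → obtuse
(7,16,18): 7²+16² = 305 < 324 = 18² → obtuse
(41,26,54): 26²+41² = 2357 < 2916 = 54² → obtuse
(62,111,77): 62²+77² = 9773 < 12321 = 111² → obtuse
(672,680,104): 104²+672² = 462400 = 680² → right
4 of the 5 are obtuse.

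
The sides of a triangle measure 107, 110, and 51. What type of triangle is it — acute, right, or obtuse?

acute

Compare the square of the longest side to the sum of squares of the other two: 51² + 107² = 14050 > 12100 = 110².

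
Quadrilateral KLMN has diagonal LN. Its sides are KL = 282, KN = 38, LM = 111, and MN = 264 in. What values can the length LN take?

From triangle KLN: |282 − 38| < LN < 282 + 38, i.e. 244 < LN < 320.
From triangle MLN: 153 < LN < 375.
Both must hold, so LN lies in the intersection.

244 < LN < 320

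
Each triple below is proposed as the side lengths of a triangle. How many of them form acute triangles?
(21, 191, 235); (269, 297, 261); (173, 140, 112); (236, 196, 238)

3

(21,191,235): 21+191 ≤ 235, not a triangle
(269,297,261): 261²+269² = 140482 > 88209 = 297² → acute
(173,140,112): 112²+140² = 32144 > 29929 = 173² → acute
(236,196,238): 196²+236² = 94112 > 56644 = 238² → acute
3 of the 4 are acute.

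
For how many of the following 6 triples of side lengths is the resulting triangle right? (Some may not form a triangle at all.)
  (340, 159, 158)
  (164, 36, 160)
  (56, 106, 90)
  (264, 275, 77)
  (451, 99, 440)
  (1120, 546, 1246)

5

(340,159,158): 158+159 ≤ 340, not a triangle
(164,36,160): 36²+160² = 26896 = 164² → right
(56,106,90): 56²+90² = 11236 = 106² → right
(264,275,77): 77²+264² = 75625 = 275² → right
(451,99,440): 99²+440² = 203401 = 451² → right
(1120,546,1246): 546²+1120² = 1552516 = 1246² → right
5 of the 6 are right.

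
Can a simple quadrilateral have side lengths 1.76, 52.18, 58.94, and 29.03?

A quadrilateral exists iff every side is shorter than the sum of the others — equivalently, the longest side is less than the sum of the rest.
Longest side 58.94 < 82.97 (sum of the remaining 3), so yes.

Yes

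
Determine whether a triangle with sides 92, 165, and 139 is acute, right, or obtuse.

Compare the square of the longest side to the sum of squares of the other two: 92² + 139² = 27785 > 27225 = 165².

acute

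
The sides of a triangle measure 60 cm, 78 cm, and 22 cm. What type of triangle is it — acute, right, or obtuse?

obtuse

Compare the square of the longest side to the sum of squares of the other two: 22² + 60² = 4084 < 6084 = 78².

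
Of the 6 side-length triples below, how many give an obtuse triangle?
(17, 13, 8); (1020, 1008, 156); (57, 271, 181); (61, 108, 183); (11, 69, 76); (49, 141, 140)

2

(17,13,8): 8²+13² = 233 < 289 = 17² → obtuse
(1020,1008,156): 156²+1008² = 1040400 = 1020² → right
(57,271,181): 57+181 ≤ 271, not a triangle
(61,108,183): 61+108 ≤ 183, not a triangle
(11,69,76): 11²+69² = 4882 < 5776 = 76² → obtuse
(49,141,140): 49²+140² = 22001 > 19881 = 141² → acute
2 of the 6 are obtuse.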